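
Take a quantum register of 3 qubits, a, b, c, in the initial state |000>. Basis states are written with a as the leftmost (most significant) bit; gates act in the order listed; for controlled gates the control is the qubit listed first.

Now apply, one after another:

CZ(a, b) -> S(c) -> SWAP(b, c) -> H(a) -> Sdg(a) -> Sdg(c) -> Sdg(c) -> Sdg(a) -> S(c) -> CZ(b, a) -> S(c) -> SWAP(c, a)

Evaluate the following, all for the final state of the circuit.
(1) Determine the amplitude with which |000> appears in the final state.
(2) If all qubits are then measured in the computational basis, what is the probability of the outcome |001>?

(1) The final state's coefficient on |000> equals sqrt(2)/2.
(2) A full measurement returns |001> with probability 1/2.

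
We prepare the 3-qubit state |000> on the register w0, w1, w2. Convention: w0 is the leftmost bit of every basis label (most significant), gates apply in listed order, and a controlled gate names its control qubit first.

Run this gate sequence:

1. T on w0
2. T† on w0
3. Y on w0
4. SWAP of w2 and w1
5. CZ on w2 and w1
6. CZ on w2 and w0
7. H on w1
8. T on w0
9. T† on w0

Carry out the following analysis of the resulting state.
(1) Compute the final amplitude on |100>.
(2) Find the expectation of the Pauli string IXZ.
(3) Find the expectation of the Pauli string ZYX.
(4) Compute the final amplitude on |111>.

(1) |100> carries amplitude sqrt(2)*I/2 in the final state.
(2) The expectation value of IXZ is 1.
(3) The observable ZYX averages to 0.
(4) |111> carries amplitude 0 in the final state.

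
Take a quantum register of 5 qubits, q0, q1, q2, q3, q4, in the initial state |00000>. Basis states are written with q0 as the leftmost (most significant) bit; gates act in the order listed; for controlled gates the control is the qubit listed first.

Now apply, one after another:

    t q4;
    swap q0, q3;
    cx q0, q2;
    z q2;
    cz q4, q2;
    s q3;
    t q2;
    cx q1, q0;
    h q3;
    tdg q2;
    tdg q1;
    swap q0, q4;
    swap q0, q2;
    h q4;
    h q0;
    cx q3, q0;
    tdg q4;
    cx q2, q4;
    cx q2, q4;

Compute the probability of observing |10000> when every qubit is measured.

A full measurement returns |10000> with probability 1/8.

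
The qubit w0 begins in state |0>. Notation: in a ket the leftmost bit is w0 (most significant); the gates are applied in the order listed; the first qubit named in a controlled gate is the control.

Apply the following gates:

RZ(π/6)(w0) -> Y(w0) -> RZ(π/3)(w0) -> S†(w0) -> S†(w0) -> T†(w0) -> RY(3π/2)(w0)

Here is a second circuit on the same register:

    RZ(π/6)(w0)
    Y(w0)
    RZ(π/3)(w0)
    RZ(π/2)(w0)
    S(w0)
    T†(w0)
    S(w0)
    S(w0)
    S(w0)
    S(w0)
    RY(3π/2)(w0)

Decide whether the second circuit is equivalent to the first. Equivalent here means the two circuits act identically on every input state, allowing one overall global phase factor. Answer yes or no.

Yes: on every input state the two circuits agree up to one overall phase factor.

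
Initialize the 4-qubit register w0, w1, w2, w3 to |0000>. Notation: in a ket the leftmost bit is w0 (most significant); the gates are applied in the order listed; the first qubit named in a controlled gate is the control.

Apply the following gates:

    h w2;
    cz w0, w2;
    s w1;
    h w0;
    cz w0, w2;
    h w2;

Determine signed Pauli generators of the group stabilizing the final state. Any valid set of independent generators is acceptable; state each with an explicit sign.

One valid set of independent stabilizer generators is +XIXI, +ZIZI, +IZII, +IIIZ (any independent generating set of the same group is equally correct).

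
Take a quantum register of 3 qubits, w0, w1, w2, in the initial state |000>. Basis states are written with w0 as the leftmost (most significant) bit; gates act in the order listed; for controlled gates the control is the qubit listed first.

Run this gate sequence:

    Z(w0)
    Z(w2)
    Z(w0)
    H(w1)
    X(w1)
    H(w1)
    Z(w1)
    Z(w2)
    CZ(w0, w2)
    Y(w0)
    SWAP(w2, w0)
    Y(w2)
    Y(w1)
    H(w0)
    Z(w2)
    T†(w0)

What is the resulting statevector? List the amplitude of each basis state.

The final amplitudes are sqrt(2)*I/2 on |010>, sqrt(2)*exp(I*pi/4)/2 on |110>, and 0 on every other basis state.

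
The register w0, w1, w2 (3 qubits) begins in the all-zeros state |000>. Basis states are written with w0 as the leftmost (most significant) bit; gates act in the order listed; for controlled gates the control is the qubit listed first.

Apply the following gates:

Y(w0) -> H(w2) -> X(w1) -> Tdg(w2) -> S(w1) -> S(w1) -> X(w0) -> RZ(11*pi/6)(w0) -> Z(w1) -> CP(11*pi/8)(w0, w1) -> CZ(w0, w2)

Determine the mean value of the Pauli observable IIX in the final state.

In the final state, IIX has expectation sqrt(2)/2.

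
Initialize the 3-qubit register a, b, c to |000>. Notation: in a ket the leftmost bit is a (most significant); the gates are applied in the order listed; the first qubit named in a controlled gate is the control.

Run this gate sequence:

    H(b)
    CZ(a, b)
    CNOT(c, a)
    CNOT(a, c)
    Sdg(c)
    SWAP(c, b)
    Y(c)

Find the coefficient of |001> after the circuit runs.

The final state's coefficient on |001> equals sqrt(2)*I/2.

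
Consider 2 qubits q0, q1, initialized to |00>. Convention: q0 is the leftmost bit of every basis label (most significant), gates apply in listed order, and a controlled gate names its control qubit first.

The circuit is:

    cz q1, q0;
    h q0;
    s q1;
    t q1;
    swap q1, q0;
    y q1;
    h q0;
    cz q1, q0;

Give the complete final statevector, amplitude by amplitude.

The resulting statevector has amplitude -I/2 on |00>, I/2 on |01>, -I/2 on |10>, -I/2 on |11>.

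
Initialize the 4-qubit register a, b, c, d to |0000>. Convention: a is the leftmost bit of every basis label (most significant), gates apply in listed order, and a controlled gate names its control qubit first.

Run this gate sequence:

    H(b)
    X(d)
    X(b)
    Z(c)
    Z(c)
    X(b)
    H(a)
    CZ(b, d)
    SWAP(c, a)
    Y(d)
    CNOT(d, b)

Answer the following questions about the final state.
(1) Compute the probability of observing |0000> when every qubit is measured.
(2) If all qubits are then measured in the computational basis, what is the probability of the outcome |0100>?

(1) A full measurement returns |0000> with probability 1/4.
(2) Outcome |0100> occurs with probability 1/4.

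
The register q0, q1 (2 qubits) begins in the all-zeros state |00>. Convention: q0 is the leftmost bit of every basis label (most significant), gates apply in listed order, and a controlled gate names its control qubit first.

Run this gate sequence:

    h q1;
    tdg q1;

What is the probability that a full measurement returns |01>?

Outcome |01> occurs with probability 1/2.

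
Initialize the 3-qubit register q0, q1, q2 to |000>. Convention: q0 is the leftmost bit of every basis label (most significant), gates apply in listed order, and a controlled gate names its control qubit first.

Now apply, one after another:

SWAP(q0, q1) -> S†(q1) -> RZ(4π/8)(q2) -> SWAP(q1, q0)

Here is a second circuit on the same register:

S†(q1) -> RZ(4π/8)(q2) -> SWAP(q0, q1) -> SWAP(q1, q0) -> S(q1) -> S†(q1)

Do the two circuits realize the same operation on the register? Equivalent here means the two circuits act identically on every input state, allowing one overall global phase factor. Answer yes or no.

No: there is an input state on which the two circuits produce genuinely different outputs (not merely differing by a phase).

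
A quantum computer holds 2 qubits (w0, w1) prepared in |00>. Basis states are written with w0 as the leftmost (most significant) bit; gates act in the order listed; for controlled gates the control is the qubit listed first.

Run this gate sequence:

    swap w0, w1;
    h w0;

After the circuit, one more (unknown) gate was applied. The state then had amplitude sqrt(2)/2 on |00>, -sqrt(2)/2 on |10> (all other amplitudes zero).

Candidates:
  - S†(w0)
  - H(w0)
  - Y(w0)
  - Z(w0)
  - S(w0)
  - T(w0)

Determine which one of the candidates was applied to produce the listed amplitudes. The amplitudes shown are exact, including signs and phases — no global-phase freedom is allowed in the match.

The applied gate was Z(w0).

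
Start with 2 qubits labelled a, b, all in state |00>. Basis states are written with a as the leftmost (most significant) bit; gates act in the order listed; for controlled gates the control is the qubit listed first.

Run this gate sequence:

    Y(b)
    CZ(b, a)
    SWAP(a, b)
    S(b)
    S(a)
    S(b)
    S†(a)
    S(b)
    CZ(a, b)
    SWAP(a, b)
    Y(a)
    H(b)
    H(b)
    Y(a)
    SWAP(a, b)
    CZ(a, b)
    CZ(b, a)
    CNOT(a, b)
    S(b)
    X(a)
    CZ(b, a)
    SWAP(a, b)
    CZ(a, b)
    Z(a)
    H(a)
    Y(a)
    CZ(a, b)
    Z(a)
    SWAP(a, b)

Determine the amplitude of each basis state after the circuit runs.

After the circuit, the state carries amplitude sqrt(2)*I/2 on |00>, -sqrt(2)*I/2 on |01>, 0 on |10>, 0 on |11>. Key observation: the block from step 9 through step 16 cancels to the identity and can be dropped.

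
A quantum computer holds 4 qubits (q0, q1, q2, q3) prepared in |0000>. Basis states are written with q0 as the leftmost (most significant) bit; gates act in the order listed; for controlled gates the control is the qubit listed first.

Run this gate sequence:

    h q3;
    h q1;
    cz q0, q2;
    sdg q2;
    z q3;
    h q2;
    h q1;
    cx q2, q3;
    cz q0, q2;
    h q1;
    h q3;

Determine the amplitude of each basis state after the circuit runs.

The resulting statevector has amplitude 1/2 on |0001>, -1/2 on |0011>, 1/2 on |0101>, -1/2 on |0111>, and 0 on every other basis state.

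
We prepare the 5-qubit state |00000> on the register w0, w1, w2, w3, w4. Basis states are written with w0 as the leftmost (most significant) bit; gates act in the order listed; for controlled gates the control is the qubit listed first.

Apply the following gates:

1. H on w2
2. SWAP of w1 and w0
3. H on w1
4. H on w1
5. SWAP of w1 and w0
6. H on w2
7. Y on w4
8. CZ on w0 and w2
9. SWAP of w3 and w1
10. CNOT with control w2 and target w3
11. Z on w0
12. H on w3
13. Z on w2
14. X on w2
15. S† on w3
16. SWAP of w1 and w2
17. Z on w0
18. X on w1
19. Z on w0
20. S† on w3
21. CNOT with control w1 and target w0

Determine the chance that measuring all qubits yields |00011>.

Outcome |00011> occurs with probability 1/2.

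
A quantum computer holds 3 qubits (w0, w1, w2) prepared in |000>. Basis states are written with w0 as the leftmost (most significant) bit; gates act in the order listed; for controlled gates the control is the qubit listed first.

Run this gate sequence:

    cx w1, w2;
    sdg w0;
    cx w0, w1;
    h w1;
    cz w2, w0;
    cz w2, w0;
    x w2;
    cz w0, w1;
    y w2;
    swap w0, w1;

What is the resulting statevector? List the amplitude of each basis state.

The resulting statevector has amplitude -sqrt(2)*I/2 on |000>, -sqrt(2)*I/2 on |100>, and 0 on every other basis state. Key observation: gates 5-6 undo each other exactly, leaving only the rest of the circuit to track.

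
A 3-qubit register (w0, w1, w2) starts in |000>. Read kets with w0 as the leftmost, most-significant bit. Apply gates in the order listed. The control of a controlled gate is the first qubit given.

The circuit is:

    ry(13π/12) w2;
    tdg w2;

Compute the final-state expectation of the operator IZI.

The observable IZI averages to 1.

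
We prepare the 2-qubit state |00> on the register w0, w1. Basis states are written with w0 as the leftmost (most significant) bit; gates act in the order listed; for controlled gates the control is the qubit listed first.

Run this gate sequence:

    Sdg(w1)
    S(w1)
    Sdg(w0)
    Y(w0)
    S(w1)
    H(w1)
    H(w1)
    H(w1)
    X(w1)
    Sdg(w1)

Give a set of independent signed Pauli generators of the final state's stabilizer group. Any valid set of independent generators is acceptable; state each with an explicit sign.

The final state is stabilized by the group generated by -IY, -ZI; other independent generating sets are equally valid.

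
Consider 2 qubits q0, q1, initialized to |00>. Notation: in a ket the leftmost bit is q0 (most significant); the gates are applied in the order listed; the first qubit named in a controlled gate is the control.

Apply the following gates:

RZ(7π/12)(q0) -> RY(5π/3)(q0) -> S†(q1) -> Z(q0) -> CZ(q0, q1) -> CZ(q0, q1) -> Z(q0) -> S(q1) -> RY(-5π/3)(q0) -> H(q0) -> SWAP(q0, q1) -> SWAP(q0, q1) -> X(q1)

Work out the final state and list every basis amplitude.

The final amplitudes are 0 on |00>, -sqrt(2)*exp(17*I*pi/24)/2 on |01>, 0 on |10>, -sqrt(2)*exp(17*I*pi/24)/2 on |11>.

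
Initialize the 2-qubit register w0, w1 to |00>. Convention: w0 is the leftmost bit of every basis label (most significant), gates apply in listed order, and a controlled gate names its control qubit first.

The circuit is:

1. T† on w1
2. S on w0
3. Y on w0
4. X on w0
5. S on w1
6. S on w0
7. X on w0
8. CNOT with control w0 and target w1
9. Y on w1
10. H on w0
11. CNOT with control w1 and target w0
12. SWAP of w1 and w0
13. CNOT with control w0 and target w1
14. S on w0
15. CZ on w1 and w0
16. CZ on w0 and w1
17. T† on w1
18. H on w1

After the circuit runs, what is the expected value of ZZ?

In the final state, ZZ has expectation -sqrt(2)/2.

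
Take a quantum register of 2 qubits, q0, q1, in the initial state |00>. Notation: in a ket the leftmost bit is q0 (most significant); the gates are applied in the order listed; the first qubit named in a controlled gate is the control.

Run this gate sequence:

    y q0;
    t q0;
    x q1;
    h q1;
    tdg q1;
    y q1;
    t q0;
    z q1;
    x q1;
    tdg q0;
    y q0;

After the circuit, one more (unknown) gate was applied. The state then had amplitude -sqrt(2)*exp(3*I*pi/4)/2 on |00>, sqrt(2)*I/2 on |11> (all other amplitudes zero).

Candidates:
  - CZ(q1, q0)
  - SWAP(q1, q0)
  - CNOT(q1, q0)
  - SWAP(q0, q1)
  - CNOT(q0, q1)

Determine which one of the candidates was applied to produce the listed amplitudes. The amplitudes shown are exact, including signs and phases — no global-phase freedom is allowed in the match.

It was CNOT(q1, q0) that produced the state shown.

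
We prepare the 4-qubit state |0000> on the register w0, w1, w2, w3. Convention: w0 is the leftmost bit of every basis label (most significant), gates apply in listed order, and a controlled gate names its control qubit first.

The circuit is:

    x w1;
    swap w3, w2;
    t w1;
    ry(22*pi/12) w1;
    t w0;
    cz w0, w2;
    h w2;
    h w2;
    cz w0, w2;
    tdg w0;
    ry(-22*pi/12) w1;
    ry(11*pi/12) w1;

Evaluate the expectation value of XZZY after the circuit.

The expectation value of XZZY is 0. Key observation: gates 4-11 undo each other exactly, leaving only the rest of the circuit to track.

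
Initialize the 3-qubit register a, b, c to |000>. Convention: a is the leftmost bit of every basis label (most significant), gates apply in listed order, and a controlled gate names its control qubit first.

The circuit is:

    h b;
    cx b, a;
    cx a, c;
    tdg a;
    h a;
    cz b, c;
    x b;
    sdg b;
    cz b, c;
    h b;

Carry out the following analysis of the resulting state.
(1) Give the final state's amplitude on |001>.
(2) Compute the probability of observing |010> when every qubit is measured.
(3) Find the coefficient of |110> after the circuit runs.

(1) The final state's coefficient on |001> equals sqrt(2)*exp(3*I*pi/4)/4.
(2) The probability of measuring |010> is 1/8.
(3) The final state's coefficient on |110> equals sqrt(2)*I/4.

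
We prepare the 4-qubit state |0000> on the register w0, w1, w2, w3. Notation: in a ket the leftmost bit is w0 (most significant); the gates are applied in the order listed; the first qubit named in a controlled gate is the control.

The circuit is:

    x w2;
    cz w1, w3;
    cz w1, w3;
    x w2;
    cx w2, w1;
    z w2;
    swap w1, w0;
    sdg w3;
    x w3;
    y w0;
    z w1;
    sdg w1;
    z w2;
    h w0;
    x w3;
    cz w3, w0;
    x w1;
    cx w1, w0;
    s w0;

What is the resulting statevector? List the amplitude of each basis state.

After the circuit, the state carries amplitude -sqrt(2)*I/2 on |0100>, -sqrt(2)/2 on |1100>, and 0 on every other basis state. Key observation: steps 1-4 multiply out to the identity, so the circuit reduces to the remaining gates.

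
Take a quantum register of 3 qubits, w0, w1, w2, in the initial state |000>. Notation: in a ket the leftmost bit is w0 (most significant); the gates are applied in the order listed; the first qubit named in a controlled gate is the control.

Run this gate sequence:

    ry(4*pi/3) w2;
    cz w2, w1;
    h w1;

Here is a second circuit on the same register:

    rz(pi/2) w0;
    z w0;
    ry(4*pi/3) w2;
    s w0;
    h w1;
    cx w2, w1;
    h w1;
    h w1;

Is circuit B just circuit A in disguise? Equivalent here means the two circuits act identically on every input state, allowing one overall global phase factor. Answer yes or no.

Yes — the two circuits implement the same unitary up to a global phase.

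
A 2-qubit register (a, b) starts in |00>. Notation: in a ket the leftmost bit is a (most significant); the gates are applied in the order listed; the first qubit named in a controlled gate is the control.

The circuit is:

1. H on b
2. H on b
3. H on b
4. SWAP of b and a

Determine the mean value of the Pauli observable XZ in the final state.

The observable XZ averages to 1. Key observation: the block from step 1 through step 2 cancels to the identity and can be dropped.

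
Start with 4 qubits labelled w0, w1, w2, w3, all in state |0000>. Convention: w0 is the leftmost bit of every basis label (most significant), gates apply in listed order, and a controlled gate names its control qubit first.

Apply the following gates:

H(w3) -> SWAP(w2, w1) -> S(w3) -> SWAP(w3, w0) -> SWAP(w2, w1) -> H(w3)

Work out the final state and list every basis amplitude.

The resulting statevector has amplitude 1/2 on |0000>, 1/2 on |0001>, I/2 on |1000>, I/2 on |1001>, and 0 on every other basis state.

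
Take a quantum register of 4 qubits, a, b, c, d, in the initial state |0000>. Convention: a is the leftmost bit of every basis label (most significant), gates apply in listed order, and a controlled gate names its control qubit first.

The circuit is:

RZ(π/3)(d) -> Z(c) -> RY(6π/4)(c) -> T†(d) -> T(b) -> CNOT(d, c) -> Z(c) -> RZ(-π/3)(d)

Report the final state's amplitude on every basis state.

After the circuit, the state carries amplitude -sqrt(2)/2 on |0000>, -sqrt(2)/2 on |0010>, and 0 on every other basis state.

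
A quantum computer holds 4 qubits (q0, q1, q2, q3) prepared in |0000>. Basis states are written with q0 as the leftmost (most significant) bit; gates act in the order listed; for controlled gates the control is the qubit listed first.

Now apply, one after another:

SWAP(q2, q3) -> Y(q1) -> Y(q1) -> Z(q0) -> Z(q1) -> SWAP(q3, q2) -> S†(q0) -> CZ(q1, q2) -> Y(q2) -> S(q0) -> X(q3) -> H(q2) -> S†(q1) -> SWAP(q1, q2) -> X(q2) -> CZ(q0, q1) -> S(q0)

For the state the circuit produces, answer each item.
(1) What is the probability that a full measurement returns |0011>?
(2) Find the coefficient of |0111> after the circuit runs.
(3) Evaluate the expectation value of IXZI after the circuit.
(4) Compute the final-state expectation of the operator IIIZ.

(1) Outcome |0011> occurs with probability 1/2.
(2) The amplitude on |0111> is -sqrt(2)*I/2.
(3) The expectation value of IXZI is 1.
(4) The expectation value of IIIZ is -1.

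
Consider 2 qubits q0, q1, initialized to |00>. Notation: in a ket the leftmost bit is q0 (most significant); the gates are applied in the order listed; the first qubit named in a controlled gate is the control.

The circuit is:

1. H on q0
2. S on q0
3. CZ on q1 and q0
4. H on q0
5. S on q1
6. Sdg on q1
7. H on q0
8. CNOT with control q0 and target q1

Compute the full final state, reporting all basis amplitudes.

The resulting statevector has amplitude sqrt(2)/2 on |00>, 0 on |01>, 0 on |10>, sqrt(2)*I/2 on |11>. Key observation: steps 4-7 multiply out to the identity, so the circuit reduces to the remaining gates.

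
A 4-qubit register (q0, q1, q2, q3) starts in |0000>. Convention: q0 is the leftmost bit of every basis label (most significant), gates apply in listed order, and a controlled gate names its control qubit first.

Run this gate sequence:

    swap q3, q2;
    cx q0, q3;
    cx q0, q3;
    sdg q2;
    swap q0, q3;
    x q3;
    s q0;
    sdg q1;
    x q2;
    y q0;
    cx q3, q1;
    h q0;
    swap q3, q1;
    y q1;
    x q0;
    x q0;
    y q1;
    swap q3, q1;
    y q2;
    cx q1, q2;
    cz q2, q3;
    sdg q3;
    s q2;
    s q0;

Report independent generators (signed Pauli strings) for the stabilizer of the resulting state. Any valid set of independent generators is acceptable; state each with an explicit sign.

The final state is stabilized by the group generated by -YIII, -IZII, -IIZI, -IIIZ; other independent generating sets are equally valid. Key observation: gates 13-18 undo each other exactly, leaving only the rest of the circuit to track.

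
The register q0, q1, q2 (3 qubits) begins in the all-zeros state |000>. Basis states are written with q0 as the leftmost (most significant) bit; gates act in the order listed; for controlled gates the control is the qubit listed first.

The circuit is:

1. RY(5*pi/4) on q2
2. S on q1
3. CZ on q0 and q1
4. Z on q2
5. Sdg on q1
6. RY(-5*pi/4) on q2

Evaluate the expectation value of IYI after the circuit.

The expectation value of IYI is 0.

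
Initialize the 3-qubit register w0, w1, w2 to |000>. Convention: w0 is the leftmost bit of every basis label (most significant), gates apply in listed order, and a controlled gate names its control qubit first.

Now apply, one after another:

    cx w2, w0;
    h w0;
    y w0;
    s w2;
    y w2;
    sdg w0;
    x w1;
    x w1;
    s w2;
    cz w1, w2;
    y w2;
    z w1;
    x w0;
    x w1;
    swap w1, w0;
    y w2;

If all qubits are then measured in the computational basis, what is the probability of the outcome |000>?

A full measurement returns |000> with probability 0.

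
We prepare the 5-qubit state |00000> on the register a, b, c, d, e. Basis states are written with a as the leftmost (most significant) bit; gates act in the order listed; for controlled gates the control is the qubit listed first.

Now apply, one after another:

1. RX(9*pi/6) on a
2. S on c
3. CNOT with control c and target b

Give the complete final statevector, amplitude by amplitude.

The resulting statevector has amplitude -sqrt(2)/2 on |00000>, -sqrt(2)*I/2 on |10000>, and 0 on every other basis state.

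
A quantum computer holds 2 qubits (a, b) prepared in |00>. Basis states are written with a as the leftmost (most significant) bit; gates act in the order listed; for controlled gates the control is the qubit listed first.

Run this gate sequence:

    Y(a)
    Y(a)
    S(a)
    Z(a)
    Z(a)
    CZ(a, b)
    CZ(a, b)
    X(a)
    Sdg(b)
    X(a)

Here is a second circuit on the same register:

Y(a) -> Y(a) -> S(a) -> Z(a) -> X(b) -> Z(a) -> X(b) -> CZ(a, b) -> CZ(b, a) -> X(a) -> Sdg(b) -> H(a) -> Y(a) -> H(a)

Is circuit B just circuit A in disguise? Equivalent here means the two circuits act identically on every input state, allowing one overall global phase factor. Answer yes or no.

No, they are not equivalent — no single phase factor reconciles the two unitaries.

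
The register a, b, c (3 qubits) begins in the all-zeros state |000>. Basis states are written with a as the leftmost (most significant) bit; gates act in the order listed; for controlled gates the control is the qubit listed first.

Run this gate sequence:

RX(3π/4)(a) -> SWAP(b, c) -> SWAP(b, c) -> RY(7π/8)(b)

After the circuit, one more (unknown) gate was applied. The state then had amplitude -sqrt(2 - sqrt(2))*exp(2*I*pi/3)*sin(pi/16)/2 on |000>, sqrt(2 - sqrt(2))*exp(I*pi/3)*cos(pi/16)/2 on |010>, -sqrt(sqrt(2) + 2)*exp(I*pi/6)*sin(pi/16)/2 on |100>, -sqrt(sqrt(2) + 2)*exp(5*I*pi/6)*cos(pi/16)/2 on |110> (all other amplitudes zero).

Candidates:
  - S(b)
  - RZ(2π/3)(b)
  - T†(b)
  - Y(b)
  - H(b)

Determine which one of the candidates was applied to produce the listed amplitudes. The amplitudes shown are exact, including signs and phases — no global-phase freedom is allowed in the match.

The unique candidate consistent with the amplitudes is RZ(2π/3)(b). Key observation: gates 2-3 undo each other exactly, leaving only the rest of the circuit to track.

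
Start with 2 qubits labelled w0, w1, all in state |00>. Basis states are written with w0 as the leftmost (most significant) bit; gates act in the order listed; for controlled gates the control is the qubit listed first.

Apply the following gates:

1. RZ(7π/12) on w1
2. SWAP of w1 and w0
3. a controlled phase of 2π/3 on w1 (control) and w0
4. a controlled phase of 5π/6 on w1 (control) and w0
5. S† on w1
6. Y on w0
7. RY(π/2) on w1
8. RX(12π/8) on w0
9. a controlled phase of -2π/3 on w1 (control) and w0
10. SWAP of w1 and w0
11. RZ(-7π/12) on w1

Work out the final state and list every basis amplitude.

After the circuit, the state carries amplitude 1/2 on |00>, exp(11*I*pi/12)/2 on |01>, 1/2 on |10>, exp(I*pi/4)/2 on |11>.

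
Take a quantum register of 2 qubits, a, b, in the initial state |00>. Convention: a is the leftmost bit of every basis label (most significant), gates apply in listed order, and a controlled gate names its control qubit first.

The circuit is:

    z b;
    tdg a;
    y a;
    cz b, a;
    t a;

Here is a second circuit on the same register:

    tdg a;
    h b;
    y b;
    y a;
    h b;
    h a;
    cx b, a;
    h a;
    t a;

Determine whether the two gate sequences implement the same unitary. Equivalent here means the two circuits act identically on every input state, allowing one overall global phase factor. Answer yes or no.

No — the two circuits implement different unitaries, even allowing a global phase.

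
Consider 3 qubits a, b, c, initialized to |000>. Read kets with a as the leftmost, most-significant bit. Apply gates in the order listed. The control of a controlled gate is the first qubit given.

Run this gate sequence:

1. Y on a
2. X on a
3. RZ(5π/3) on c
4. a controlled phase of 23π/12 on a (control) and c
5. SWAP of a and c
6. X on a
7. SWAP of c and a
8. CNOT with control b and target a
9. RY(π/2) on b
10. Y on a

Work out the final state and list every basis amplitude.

The resulting statevector has amplitude sqrt(2)*exp(I*pi/6)/2 on |101>, sqrt(2)*exp(I*pi/6)/2 on |111>, and 0 on every other basis state.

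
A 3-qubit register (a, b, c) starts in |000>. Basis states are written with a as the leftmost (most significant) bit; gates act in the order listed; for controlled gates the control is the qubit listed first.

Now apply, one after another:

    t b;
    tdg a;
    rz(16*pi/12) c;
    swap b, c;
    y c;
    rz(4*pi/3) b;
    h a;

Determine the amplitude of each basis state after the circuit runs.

After the circuit, the state carries amplitude -sqrt(2)*exp(I*pi/6)/2 on |001>, -sqrt(2)*exp(I*pi/6)/2 on |101>, and 0 on every other basis state.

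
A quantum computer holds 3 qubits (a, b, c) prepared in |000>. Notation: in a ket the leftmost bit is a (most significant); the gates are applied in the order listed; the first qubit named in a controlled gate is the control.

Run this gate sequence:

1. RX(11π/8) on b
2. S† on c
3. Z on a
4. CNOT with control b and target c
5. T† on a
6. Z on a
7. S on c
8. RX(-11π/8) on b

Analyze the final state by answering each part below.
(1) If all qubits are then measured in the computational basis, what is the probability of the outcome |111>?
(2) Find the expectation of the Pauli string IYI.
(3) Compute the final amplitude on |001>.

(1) The probability of measuring |111> is 0.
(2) The expectation value of IYI is sqrt(2)/4.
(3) The final state's coefficient on |001> equals I*(sqrt(2 - sqrt(2)) + 2)/4.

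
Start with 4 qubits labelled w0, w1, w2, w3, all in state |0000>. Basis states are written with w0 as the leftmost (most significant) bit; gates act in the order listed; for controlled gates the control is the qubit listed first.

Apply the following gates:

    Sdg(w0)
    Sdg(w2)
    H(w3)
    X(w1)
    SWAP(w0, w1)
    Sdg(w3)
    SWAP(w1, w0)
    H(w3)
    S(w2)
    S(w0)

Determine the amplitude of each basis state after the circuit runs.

The final amplitudes are 1/2 - I/2 on |0100>, 1/2 + I/2 on |0101>, and 0 on every other basis state.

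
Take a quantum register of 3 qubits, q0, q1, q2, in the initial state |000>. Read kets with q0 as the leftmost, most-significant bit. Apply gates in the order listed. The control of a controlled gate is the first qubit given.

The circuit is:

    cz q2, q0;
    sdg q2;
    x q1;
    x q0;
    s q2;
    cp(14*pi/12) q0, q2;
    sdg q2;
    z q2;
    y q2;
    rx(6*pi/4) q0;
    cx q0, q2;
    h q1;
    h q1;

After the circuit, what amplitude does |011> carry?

The amplitude on |011> is sqrt(2)/2. Key observation: the block from step 12 through step 13 cancels to the identity and can be dropped.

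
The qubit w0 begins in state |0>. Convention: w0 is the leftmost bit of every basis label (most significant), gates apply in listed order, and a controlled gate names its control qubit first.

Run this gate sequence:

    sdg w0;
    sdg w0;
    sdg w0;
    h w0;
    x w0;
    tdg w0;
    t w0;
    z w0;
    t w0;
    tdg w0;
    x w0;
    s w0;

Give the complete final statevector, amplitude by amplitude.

After the circuit, the state carries amplitude -sqrt(2)/2 on |0>, sqrt(2)*I/2 on |1>.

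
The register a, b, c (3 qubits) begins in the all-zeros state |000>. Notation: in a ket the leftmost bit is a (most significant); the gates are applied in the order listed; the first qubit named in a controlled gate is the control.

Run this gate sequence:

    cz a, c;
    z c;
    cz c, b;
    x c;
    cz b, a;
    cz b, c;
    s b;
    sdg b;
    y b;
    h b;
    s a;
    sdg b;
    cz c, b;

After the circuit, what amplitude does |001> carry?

The amplitude on |001> is sqrt(2)*I/2. Key observation: steps 7-8 multiply out to the identity, so the circuit reduces to the remaining gates.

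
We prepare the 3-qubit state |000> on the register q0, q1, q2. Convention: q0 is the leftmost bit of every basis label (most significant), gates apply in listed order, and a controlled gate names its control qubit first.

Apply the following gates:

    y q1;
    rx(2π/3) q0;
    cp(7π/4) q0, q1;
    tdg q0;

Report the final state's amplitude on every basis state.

The final amplitudes are I/2 on |010>, -sqrt(3)*I/2 on |110>, and 0 on every other basis state.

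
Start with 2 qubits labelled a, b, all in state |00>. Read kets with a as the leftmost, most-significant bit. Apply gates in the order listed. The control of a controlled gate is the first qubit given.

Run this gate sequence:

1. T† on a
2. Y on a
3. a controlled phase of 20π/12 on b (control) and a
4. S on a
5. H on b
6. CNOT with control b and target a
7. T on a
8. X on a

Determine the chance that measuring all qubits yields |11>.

Outcome |11> occurs with probability 1/2.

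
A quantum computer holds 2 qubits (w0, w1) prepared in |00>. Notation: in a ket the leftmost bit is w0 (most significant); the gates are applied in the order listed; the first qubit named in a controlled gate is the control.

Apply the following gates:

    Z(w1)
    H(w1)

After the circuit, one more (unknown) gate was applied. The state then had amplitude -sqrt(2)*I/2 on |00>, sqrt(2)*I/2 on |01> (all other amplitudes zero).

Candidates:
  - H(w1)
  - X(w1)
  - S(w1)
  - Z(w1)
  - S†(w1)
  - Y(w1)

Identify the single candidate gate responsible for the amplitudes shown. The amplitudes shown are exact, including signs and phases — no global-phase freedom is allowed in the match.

The applied gate was Y(w1).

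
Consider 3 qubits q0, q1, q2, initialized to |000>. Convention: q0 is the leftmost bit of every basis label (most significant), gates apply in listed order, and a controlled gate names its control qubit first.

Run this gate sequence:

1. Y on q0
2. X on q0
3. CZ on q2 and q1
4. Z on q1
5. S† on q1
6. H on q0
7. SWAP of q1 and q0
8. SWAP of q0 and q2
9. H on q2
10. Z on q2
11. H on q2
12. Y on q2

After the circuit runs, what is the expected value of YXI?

The observable YXI averages to 0.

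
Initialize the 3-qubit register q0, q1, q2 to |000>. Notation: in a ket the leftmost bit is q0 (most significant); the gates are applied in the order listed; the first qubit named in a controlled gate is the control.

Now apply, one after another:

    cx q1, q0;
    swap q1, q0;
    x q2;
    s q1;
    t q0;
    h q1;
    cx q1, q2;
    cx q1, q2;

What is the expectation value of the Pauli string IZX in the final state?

In the final state, IZX has expectation 0.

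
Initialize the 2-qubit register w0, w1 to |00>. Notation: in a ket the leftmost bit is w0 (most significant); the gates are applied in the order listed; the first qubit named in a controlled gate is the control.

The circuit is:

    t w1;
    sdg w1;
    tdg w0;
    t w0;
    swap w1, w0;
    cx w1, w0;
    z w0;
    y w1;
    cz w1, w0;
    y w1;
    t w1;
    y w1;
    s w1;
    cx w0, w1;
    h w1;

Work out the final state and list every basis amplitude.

After the circuit, the state carries amplitude -sqrt(2)/2 on |00>, sqrt(2)/2 on |01>, 0 on |10>, 0 on |11>.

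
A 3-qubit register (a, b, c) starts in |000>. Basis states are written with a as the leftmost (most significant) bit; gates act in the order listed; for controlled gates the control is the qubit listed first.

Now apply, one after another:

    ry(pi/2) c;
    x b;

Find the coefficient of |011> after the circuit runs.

|011> carries amplitude sqrt(2)/2 in the final state.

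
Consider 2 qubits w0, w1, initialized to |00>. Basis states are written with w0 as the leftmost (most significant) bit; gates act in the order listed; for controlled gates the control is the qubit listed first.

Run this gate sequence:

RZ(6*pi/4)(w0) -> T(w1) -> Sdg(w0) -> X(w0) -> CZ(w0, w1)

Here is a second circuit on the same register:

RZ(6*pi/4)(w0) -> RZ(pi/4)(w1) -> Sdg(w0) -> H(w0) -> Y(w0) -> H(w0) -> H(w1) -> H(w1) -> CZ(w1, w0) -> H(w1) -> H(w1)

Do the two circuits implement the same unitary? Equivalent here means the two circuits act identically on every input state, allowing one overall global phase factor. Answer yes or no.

No — the two circuits implement different unitaries, even allowing a global phase.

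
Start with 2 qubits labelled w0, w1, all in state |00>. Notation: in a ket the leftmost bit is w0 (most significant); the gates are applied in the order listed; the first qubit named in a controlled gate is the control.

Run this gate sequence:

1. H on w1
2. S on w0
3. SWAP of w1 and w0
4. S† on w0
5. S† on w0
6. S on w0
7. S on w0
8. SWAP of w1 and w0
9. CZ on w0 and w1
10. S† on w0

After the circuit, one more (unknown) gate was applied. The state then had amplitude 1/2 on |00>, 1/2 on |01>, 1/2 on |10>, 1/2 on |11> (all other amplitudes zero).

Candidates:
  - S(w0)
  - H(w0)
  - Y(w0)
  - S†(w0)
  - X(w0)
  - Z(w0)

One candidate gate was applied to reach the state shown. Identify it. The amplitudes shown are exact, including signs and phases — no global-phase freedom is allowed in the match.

The unique candidate consistent with the amplitudes is H(w0). Key observation: the block from step 3 through step 8 cancels to the identity and can be dropped.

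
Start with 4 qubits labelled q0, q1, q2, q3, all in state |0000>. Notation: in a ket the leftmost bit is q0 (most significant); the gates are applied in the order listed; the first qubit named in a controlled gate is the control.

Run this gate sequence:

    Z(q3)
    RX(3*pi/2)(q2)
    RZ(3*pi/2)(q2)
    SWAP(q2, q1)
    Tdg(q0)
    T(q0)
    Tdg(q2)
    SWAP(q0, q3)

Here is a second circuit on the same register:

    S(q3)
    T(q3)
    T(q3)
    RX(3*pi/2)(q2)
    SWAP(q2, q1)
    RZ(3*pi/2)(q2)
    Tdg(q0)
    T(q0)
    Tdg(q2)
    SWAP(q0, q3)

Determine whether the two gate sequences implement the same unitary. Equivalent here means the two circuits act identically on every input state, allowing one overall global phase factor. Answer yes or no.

No: there is an input state on which the two circuits produce genuinely different outputs (not merely differing by a phase).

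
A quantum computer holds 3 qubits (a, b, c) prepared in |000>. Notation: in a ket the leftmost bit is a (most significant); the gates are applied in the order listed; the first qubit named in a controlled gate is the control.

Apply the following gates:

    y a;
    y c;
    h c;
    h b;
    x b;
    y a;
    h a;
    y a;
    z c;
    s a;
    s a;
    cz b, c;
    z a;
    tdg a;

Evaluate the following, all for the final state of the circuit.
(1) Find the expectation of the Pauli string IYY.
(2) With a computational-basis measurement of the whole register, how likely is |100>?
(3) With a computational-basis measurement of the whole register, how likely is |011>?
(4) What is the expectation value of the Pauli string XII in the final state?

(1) The expectation value of IYY is 1.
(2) The probability of measuring |100> is 1/8.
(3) Outcome |011> occurs with probability 1/8.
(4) The observable XII averages to -sqrt(2)/2.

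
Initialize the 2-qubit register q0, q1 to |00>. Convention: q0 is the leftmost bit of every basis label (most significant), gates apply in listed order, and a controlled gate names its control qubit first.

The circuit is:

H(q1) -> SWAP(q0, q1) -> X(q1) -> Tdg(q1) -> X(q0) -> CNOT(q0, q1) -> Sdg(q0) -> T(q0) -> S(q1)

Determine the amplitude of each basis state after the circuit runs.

The resulting statevector has amplitude 0 on |00>, sqrt(2)*exp(I*pi/4)/2 on |01>, -sqrt(2)*I/2 on |10>, 0 on |11>.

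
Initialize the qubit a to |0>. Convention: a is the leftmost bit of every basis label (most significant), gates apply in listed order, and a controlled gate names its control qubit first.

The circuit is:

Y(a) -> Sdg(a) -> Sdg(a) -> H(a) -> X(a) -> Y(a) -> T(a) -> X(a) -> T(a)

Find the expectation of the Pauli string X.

The expectation value of X is 1.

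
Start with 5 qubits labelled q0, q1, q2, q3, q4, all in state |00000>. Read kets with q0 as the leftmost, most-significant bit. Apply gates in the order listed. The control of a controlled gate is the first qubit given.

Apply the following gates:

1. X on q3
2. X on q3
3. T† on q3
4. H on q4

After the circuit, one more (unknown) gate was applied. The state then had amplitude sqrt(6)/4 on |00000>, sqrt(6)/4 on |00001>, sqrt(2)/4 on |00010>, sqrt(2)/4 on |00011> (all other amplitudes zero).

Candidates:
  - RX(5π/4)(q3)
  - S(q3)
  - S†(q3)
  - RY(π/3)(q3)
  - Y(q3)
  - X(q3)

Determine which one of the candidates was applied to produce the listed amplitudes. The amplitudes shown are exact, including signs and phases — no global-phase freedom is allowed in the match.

The unique candidate consistent with the amplitudes is RY(π/3)(q3).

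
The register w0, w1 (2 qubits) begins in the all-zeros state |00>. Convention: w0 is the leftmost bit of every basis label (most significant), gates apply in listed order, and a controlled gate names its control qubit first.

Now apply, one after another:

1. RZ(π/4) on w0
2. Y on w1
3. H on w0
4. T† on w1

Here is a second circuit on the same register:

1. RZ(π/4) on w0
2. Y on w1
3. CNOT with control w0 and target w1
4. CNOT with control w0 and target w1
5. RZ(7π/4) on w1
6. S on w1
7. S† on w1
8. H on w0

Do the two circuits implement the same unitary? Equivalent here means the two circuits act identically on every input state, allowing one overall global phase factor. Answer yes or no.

Yes, they are equivalent — the unitaries differ by at most a global phase.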